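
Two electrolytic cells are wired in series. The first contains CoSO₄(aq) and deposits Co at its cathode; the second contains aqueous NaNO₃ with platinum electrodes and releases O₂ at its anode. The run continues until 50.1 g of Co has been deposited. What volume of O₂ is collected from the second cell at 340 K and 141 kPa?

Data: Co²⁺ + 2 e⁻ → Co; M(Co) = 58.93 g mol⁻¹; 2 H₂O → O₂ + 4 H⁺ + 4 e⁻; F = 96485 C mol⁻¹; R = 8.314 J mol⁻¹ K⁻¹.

n(Co) = 50.1 / 58.93 = 0.8502 mol, so n(e⁻) = 2 × 0.8502 = 1.700 mol.
The cells are in series, so the same 1.700 mol of electrons passes through the second cell.
2 H₂O → O₂ + 4 H⁺ + 4 e⁻ — 4 mol e⁻ per mol O₂, so n(O₂) = 1.700/4 = 0.4251 mol.
V = nRT/P = (0.4251 × 8.314 × 340) / (141 × 10³) = 0.00852 m³ = 8.52 L.

8.52 L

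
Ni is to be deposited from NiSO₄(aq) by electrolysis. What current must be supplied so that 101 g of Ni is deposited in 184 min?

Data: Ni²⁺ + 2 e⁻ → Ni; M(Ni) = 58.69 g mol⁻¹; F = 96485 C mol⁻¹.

n(Ni) = 101 / 58.69 = 1.721 mol.
n(e⁻) = 2 × 1.721 = 3.442 mol.
Q = n(e⁻)·F = 3.442 × 96485 = 332100 C.
I = Q/t = 332100 / 11040 s = 30.1 A.

30.1 A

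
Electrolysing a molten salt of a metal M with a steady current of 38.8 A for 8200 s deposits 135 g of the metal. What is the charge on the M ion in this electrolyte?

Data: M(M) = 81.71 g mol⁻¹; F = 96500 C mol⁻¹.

+2

Q = I·t = 38.80 A × 8200.0 s = 318200 C, so n(e⁻) = 318200/96500 = 3.297 mol.
n(M) deposited = 135 / 81.71 = 1.652 mol.
Electrons per atom = n(e⁻)/n(M) = 3.297 / 1.652 = 2.00 ≈ 2, so the ion is M²⁺.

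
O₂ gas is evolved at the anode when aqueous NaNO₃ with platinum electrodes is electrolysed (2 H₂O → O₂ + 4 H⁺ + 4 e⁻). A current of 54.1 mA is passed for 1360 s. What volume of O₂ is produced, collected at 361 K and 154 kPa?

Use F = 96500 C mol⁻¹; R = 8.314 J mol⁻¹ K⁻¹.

Q = I·t = 0.05410 A × 1360.0 s = 73.58 C.
n(e⁻) = Q/F = 73.58 / 96500 = 0.0007624 mol.
4 electrons are transferred per O₂ molecule, so n(O₂) = 0.0007624 / 4 = 0.0001906 mol.
V = nRT/P = (0.0001906 × 8.314 × 361) / (154 × 10³ Pa) = 3.71 × 10⁻⁶ m³ = 0.00371 L.

0.00371 L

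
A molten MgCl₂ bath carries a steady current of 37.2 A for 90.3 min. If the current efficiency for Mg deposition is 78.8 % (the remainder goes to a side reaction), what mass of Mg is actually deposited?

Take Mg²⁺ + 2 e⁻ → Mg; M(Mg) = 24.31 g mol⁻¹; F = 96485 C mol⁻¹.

20.0 g

Q = I·t = 37.20 × 5418.0 = 201500 C.
n(e⁻) = 201500/96485 = 2.089 mol; theoretically n(Mg) = 2.089/2 = 1.044 mol, m_theo = 25.39 g.
At 78.8 % efficiency, m_actual = 0.788 × 25.39 = 20.0 g.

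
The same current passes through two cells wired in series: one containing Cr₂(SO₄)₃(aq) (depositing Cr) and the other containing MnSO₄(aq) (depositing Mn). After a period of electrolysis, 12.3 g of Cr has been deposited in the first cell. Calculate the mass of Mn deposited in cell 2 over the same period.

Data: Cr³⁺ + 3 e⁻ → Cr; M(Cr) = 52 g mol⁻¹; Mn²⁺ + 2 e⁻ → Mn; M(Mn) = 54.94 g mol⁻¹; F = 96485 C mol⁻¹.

n(Cr) = 12.3 / 52 = 0.2365 mol.
Since Cr³⁺ + 3 e⁻ → Cr, n(e⁻) passed = 3 × 0.2365 = 0.7096 mol.
Cells in series carry the same charge, so the same 0.7096 mol of electrons passes through cell 2.
Mn²⁺ + 2 e⁻ → Mn, so n(Mn) = 0.7096 / 2 = 0.3548 mol.
m(Mn) = 0.3548 × 54.94 = 19.5 g.

19.5 g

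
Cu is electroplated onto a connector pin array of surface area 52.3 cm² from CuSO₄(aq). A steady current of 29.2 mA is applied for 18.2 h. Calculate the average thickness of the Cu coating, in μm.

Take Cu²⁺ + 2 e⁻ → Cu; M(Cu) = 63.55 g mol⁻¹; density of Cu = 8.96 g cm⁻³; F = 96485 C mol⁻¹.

13.4 μm

Q = I·t = 0.02920 × 65520 = 1913 C; n(e⁻) = 0.01983 mol.
n(Cu) = n(e⁻)/2 = 0.009914 mol, so m = 0.009914 × 63.55 = 0.6301 g.
Volume = m/ρ = 0.6301 / 8.96 = 0.07032 cm³.
Thickness = V/A = 0.07032 / 52.3 = 0.00134 cm = 13.4 μm.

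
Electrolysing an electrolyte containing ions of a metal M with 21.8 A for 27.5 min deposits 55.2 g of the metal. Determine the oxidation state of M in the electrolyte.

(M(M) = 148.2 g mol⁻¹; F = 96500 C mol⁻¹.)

+1

Q = I·t = 21.80 A × 1650.0 s = 35970 C, so n(e⁻) = 35970/96500 = 0.3727 mol.
n(M) deposited = 55.2 / 148.2 = 0.3725 mol.
Electrons per atom = n(e⁻)/n(M) = 0.3727 / 0.3725 = 1.00 ≈ 1, so the ion is M⁺.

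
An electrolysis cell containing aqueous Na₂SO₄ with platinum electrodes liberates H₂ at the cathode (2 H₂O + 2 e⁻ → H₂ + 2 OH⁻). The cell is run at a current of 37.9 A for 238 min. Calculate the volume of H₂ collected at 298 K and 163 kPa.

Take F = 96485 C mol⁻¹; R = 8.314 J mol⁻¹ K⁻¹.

Q = I·t = 37.90 A × 14280 s = 541200 C.
n(e⁻) = Q/F = 541200 / 96485 = 5.609 mol.
2 electrons are transferred per H₂ molecule, so n(H₂) = 5.609 / 2 = 2.805 mol.
V = nRT/P = (2.805 × 8.314 × 298) / (163 × 10³ Pa) = 0.0426 m³ = 42.6 L.

42.6 L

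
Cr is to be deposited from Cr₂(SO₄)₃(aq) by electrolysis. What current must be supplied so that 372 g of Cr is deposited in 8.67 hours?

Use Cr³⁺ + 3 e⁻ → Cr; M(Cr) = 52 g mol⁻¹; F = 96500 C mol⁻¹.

n(Cr) = 372 / 52 = 7.154 mol.
n(e⁻) = 3 × 7.154 = 21.46 mol.
Q = n(e⁻)·F = 21.46 × 96500 = 2071000 C.
I = Q/t = 2071000 / 31212 s = 66.4 A.

66.4 A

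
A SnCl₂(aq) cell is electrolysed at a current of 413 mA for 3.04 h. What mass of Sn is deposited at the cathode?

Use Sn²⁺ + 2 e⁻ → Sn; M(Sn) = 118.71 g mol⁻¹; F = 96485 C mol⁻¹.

2.78 g

Q = I·t = 0.4130 A × 10944 s = 4520 C.
n(e⁻) = Q/F = 4520 / 96485 = 0.04685 mol.
Sn²⁺ + 2 e⁻ → Sn, so n(Sn) = n(e⁻)/2 = 0.02342 mol.
m = n·M = 0.02342 × 118.71 = 2.78 g.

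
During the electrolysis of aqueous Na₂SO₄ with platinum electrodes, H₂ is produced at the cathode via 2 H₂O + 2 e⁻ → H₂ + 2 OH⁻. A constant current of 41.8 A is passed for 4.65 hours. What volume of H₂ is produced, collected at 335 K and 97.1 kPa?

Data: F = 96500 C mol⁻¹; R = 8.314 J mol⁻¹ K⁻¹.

104 L

Q = I·t = 41.80 A × 16740 s = 699700 C.
n(e⁻) = Q/F = 699700 / 96500 = 7.251 mol.
2 electrons are transferred per H₂ molecule, so n(H₂) = 7.251 / 2 = 3.626 mol.
V = nRT/P = (3.626 × 8.314 × 335) / (97.1 × 10³ Pa) = 0.104 m³ = 104 L.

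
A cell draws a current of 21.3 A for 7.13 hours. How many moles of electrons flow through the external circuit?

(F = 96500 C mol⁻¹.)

5.67 mol

Q = I·t = 21.30 A × 25668 s = 546700 C.
n(e⁻) = Q/F = 546700 / 96500 = 5.67 mol.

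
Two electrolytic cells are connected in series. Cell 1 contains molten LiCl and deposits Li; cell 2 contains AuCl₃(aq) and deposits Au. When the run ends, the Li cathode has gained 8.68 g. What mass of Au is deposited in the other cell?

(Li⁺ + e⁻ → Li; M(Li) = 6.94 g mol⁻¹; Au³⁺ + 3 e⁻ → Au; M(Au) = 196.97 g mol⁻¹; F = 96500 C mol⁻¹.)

n(Li) = 8.68 / 6.94 = 1.251 mol.
Since Li⁺ + e⁻ → Li, n(e⁻) passed = 1 × 1.251 = 1.251 mol.
Cells in series carry the same charge, so the same 1.251 mol of electrons passes through cell 2.
Au³⁺ + 3 e⁻ → Au, so n(Au) = 1.251 / 3 = 0.4169 mol.
m(Au) = 0.4169 × 196.97 = 82.1 g.

82.1 g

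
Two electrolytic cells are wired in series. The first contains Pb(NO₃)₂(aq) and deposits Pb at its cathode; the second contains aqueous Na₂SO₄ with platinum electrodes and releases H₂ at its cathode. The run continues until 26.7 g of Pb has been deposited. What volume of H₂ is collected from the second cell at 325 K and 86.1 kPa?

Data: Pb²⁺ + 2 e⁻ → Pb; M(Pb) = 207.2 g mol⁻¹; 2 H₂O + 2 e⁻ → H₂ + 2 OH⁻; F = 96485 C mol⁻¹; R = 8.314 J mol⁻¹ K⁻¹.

4.04 L

n(Pb) = 26.7 / 207.2 = 0.1289 mol, so n(e⁻) = 2 × 0.1289 = 0.2577 mol.
The cells are in series, so the same 0.2577 mol of electrons passes through the second cell.
2 H₂O + 2 e⁻ → H₂ + 2 OH⁻ — 2 mol e⁻ per mol H₂, so n(H₂) = 0.2577/2 = 0.1289 mol.
V = nRT/P = (0.1289 × 8.314 × 325) / (86.1 × 10³) = 0.00404 m³ = 4.04 L.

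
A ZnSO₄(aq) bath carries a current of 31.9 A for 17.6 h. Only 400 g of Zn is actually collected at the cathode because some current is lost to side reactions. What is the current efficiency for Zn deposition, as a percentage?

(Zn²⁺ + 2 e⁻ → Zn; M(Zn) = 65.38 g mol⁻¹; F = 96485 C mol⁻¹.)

Q = I·t = 31.90 × 63360 = 2021000 C; n(e⁻) = 2021000/96485 = 20.95 mol.
Theoretical n(Zn) = n(e⁻)/2 = 10.47 mol, i.e. m_theo = 10.47 × 65.38 = 684.8 g.
Efficiency = m_actual / m_theo = 400 / 684.8 = 58.4 %.

58.4 %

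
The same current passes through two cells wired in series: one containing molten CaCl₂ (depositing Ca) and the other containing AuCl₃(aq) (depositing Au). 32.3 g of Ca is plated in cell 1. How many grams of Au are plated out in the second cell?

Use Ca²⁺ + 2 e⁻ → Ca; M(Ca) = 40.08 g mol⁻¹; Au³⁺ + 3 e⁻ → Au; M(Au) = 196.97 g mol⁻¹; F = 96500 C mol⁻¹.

106 g

n(Ca) = 32.3 / 40.08 = 0.8059 mol.
Since Ca²⁺ + 2 e⁻ → Ca, n(e⁻) passed = 2 × 0.8059 = 1.612 mol.
Cells in series carry the same charge, so the same 1.612 mol of electrons passes through cell 2.
Au³⁺ + 3 e⁻ → Au, so n(Au) = 1.612 / 3 = 0.5373 mol.
m(Au) = 0.5373 × 196.97 = 106 g.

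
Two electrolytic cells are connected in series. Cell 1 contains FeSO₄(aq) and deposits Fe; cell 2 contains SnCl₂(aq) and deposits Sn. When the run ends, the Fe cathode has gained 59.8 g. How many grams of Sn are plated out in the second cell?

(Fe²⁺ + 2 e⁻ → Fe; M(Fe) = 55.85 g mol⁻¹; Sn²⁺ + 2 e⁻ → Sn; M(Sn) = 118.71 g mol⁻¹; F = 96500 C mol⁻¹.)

n(Fe) = 59.8 / 55.85 = 1.071 mol.
Since Fe²⁺ + 2 e⁻ → Fe, n(e⁻) passed = 2 × 1.071 = 2.141 mol.
Cells in series carry the same charge, so the same 2.141 mol of electrons passes through cell 2.
Sn²⁺ + 2 e⁻ → Sn, so n(Sn) = 2.141 / 2 = 1.071 mol.
m(Sn) = 1.071 × 118.71 = 127 g.

127 g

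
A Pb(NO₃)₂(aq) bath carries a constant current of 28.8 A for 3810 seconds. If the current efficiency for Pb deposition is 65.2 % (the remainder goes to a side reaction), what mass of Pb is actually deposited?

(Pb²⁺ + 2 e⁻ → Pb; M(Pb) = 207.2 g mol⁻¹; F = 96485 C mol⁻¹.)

76.8 g

Q = I·t = 28.80 × 3810.0 = 109700 C.
n(e⁻) = 109700/96485 = 1.137 mol; theoretically n(Pb) = 1.137/2 = 0.5686 mol, m_theo = 117.8 g.
At 65.2 % efficiency, m_actual = 0.652 × 117.8 = 76.8 g.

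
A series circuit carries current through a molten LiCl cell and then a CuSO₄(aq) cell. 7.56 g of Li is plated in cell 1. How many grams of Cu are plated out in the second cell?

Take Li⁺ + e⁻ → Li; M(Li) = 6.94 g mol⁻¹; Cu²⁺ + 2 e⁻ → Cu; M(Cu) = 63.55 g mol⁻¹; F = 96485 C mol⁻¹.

n(Li) = 7.56 / 6.94 = 1.089 mol.
Since Li⁺ + e⁻ → Li, n(e⁻) passed = 1 × 1.089 = 1.089 mol.
Cells in series carry the same charge, so the same 1.089 mol of electrons passes through cell 2.
Cu²⁺ + 2 e⁻ → Cu, so n(Cu) = 1.089 / 2 = 0.5447 mol.
m(Cu) = 0.5447 × 63.55 = 34.6 g.

34.6 g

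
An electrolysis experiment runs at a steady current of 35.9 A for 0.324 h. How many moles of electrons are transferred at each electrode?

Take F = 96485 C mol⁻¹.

Q = I·t = 35.90 A × 1166.4 s = 41870 C.
n(e⁻) = Q/F = 41870 / 96485 = 0.434 mol.

0.434 mol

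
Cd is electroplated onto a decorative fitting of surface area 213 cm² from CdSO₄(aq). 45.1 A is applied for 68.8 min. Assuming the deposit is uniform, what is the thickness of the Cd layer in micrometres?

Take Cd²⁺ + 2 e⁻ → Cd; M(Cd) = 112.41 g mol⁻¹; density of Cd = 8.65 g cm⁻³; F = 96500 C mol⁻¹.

Q = I·t = 45.10 × 4128.0 = 186200 C; n(e⁻) = 1.929 mol.
n(Cd) = n(e⁻)/2 = 0.9646 mol, so m = 0.9646 × 112.41 = 108.4 g.
Volume = m/ρ = 108.4 / 8.65 = 12.54 cm³.
Thickness = V/A = 12.54 / 213 = 0.0589 cm = 589 μm.

589 μm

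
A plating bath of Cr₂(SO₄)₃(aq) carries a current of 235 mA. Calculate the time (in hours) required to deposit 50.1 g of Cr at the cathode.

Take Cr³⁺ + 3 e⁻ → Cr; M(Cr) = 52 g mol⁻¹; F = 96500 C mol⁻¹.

n(Cr) = m/M = 50.1 / 52 = 0.9635 mol.
Each Cr atom requires 3 electrons, so n(e⁻) = 3 × 0.9635 = 2.890 mol.
Q = n(e⁻)·F = 2.890 × 96500 = 278900 C.
t = Q/I = 278900 / 0.2350 A = 1187000 s = 330 h.

330 h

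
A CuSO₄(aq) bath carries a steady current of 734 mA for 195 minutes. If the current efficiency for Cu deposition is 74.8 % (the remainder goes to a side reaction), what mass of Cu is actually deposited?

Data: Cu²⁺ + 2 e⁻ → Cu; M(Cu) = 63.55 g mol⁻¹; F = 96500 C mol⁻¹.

2.12 g

Q = I·t = 0.7340 × 11700 = 8588 C.
n(e⁻) = 8588/96500 = 0.08899 mol; theoretically n(Cu) = 0.08899/2 = 0.04450 mol, m_theo = 2.828 g.
At 74.8 % efficiency, m_actual = 0.748 × 2.828 = 2.12 g.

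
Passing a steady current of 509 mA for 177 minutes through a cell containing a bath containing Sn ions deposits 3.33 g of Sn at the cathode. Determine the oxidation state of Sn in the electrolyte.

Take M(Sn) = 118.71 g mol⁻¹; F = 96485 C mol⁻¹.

Q = I·t = 0.5090 A × 10620 s = 5406 C, so n(e⁻) = 5406/96485 = 0.05603 mol.
n(Sn) deposited = 3.33 / 118.71 = 0.02805 mol.
Electrons per atom = n(e⁻)/n(Sn) = 0.05603 / 0.02805 = 2.00 ≈ 2, so the ion is Sn²⁺.

+2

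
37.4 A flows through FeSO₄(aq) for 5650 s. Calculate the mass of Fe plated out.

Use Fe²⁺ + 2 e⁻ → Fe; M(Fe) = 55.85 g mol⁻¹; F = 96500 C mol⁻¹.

Q = I·t = 37.40 A × 5650.0 s = 211300 C.
n(e⁻) = Q/F = 211300 / 96500 = 2.190 mol.
Fe²⁺ + 2 e⁻ → Fe, so n(Fe) = n(e⁻)/2 = 1.095 mol.
m = n·M = 1.095 × 55.85 = 61.1 g.

61.1 g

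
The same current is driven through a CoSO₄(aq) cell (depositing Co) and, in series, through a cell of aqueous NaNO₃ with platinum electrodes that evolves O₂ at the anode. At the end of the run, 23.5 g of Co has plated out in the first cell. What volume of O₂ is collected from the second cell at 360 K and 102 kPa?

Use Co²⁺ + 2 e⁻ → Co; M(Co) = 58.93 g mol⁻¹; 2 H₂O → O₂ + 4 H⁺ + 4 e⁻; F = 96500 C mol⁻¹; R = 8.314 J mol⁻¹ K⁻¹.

5.85 L

n(Co) = 23.5 / 58.93 = 0.3988 mol, so n(e⁻) = 2 × 0.3988 = 0.7976 mol.
The cells are in series, so the same 0.7976 mol of electrons passes through the second cell.
2 H₂O → O₂ + 4 H⁺ + 4 e⁻ — 4 mol e⁻ per mol O₂, so n(O₂) = 0.7976/4 = 0.1994 mol.
V = nRT/P = (0.1994 × 8.314 × 360) / (102 × 10³) = 0.00585 m³ = 5.85 L.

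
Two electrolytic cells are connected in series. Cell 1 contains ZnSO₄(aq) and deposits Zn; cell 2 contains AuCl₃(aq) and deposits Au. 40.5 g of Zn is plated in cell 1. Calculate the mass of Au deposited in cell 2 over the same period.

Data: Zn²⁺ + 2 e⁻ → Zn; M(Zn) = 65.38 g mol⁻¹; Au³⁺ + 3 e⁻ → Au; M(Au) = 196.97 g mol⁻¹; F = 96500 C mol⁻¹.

n(Zn) = 40.5 / 65.38 = 0.6195 mol.
Since Zn²⁺ + 2 e⁻ → Zn, n(e⁻) passed = 2 × 0.6195 = 1.239 mol.
Cells in series carry the same charge, so the same 1.239 mol of electrons passes through cell 2.
Au³⁺ + 3 e⁻ → Au, so n(Au) = 1.239 / 3 = 0.4130 mol.
m(Au) = 0.4130 × 196.97 = 81.3 g.

81.3 g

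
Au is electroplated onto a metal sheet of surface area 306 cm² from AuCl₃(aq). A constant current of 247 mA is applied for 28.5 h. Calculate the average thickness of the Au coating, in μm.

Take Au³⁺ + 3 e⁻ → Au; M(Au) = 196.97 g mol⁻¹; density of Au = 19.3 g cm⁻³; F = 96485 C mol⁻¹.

29.2 μm

Q = I·t = 0.2470 × 102600 = 25340 C; n(e⁻) = 0.2627 mol.
n(Au) = n(e⁻)/3 = 0.08755 mol, so m = 0.08755 × 196.97 = 17.25 g.
Volume = m/ρ = 17.25 / 19.3 = 0.8935 cm³.
Thickness = V/A = 0.8935 / 306 = 0.00292 cm = 29.2 μm.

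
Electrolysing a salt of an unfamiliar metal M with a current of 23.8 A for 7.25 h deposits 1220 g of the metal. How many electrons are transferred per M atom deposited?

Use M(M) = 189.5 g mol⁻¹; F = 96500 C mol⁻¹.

1

Q = I·t = 23.80 A × 26100 s = 621200 C, so n(e⁻) = 621200/96500 = 6.437 mol.
n(M) deposited = 1220 / 189.5 = 6.438 mol.
Electrons per atom = n(e⁻)/n(M) = 6.437 / 6.438 = 1.00 ≈ 1, so the ion is M⁺.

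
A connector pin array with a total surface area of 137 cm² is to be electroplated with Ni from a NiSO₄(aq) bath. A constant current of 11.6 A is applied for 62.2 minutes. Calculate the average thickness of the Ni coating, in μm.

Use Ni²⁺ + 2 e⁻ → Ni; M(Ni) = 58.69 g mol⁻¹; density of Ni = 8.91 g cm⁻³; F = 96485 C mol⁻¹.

108 μm

Q = I·t = 11.60 × 3732.0 = 43290 C; n(e⁻) = 0.4487 mol.
n(Ni) = n(e⁻)/2 = 0.2243 mol, so m = 0.2243 × 58.69 = 13.17 g.
Volume = m/ρ = 13.17 / 8.91 = 1.478 cm³.
Thickness = V/A = 1.478 / 137 = 0.0108 cm = 108 μm.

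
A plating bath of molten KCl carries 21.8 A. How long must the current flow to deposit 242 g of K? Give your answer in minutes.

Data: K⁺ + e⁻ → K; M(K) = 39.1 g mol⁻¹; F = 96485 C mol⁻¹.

n(K) = m/M = 242 / 39.1 = 6.189 mol.
Each K atom requires 1 electron, so n(e⁻) = 1 × 6.189 = 6.189 mol.
Q = n(e⁻)·F = 6.189 × 96485 = 597200 C.
t = Q/I = 597200 / 21.80 A = 27390 s = 457 min.

457 min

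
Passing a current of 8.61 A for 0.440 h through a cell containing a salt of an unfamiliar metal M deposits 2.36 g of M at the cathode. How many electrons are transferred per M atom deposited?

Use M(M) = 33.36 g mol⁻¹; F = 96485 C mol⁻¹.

2

Q = I·t = 8.610 A × 1584.0 s = 13640 C, so n(e⁻) = 13640/96485 = 0.1414 mol.
n(M) deposited = 2.36 / 33.36 = 0.07074 mol.
Electrons per atom = n(e⁻)/n(M) = 0.1414 / 0.07074 = 2.00 ≈ 2, so the ion is M²⁺.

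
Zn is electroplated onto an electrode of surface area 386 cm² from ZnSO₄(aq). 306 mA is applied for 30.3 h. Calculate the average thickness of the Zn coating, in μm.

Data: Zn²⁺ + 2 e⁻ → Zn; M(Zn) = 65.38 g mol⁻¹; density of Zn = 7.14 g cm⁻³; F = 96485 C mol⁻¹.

41.0 μm

Q = I·t = 0.3060 × 109080 = 33380 C; n(e⁻) = 0.3459 mol.
n(Zn) = n(e⁻)/2 = 0.1730 mol, so m = 0.1730 × 65.38 = 11.31 g.
Volume = m/ρ = 11.31 / 7.14 = 1.584 cm³.
Thickness = V/A = 1.584 / 386 = 0.00410 cm = 41.0 μm.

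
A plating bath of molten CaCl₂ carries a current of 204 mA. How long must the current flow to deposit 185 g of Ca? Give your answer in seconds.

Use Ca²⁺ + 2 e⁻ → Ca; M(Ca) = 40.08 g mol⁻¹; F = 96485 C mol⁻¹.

n(Ca) = m/M = 185 / 40.08 = 4.616 mol.
Each Ca atom requires 2 electrons, so n(e⁻) = 2 × 4.616 = 9.232 mol.
Q = n(e⁻)·F = 9.232 × 96485 = 890700 C.
t = Q/I = 890700 / 0.2040 A = 4366000 s.

4.37 × 10⁶ s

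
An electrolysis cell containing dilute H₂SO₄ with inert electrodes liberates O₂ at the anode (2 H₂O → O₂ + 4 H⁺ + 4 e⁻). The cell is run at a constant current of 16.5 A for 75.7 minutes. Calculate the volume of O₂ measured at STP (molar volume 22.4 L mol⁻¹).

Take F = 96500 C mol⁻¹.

4.35 L

Q = I·t = 16.50 A × 4542.0 s = 74940 C.
n(e⁻) = Q/F = 74940 / 96500 = 0.7766 mol.
4 electrons are transferred per O₂ molecule, so n(O₂) = 0.7766 / 4 = 0.1942 mol.
V = n × V_m = 0.1942 × 22.4 = 4.35 L.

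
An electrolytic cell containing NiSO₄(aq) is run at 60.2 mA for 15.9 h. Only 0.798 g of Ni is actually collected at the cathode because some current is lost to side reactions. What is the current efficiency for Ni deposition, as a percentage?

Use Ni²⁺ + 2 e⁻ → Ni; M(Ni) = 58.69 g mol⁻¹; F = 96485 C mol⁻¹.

Q = I·t = 0.06020 × 57240 = 3446 C; n(e⁻) = 3446/96485 = 0.03571 mol.
Theoretical n(Ni) = n(e⁻)/2 = 0.01786 mol, i.e. m_theo = 0.01786 × 58.69 = 1.048 g.
Efficiency = m_actual / m_theo = 0.798 / 1.048 = 76.1 %.

76.1 %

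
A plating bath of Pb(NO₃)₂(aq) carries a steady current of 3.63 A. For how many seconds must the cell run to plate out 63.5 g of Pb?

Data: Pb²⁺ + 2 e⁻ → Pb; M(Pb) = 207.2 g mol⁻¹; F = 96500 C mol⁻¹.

16300 s

n(Pb) = m/M = 63.5 / 207.2 = 0.3065 mol.
Each Pb atom requires 2 electrons, so n(e⁻) = 2 × 0.3065 = 0.6129 mol.
Q = n(e⁻)·F = 0.6129 × 96500 = 59150 C.
t = Q/I = 59150 / 3.630 A = 16290 s.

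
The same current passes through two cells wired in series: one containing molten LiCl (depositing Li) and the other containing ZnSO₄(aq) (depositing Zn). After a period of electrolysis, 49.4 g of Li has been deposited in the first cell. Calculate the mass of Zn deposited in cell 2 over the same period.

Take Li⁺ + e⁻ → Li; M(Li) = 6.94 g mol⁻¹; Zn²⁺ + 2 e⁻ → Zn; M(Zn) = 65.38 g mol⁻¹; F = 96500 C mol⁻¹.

233 g

n(Li) = 49.4 / 6.94 = 7.118 mol.
Since Li⁺ + e⁻ → Li, n(e⁻) passed = 1 × 7.118 = 7.118 mol.
Cells in series carry the same charge, so the same 7.118 mol of electrons passes through cell 2.
Zn²⁺ + 2 e⁻ → Zn, so n(Zn) = 7.118 / 2 = 3.559 mol.
m(Zn) = 3.559 × 65.38 = 233 g.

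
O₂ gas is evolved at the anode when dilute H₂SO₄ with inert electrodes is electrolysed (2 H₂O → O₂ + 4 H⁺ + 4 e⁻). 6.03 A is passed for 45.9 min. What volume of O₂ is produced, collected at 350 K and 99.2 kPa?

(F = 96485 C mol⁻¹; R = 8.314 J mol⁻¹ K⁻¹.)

Q = I·t = 6.030 A × 2754.0 s = 16610 C.
n(e⁻) = Q/F = 16610 / 96485 = 0.1721 mol.
4 electrons are transferred per O₂ molecule, so n(O₂) = 0.1721 / 4 = 0.04303 mol.
V = nRT/P = (0.04303 × 8.314 × 350) / (99.2 × 10³ Pa) = 0.00126 m³ = 1.26 L.

1.26 L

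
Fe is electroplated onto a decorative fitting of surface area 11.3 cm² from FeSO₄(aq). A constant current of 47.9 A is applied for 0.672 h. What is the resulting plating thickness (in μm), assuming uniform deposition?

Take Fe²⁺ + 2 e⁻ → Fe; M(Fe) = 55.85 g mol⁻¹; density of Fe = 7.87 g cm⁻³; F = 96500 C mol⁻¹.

3770 μm

Q = I·t = 47.90 × 2419.2 = 115900 C; n(e⁻) = 1.201 mol.
n(Fe) = n(e⁻)/2 = 0.6004 mol, so m = 0.6004 × 55.85 = 33.53 g.
Volume = m/ρ = 33.53 / 7.87 = 4.261 cm³.
Thickness = V/A = 4.261 / 11.3 = 0.377 cm = 3770 μm.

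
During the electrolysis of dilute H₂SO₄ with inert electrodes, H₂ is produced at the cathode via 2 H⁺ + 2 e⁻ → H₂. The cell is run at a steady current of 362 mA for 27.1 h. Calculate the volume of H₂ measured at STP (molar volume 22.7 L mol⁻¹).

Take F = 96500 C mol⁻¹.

Q = I·t = 0.3620 A × 97560 s = 35320 C.
n(e⁻) = Q/F = 35320 / 96500 = 0.3660 mol.
2 electrons are transferred per H₂ molecule, so n(H₂) = 0.3660 / 2 = 0.1830 mol.
V = n × V_m = 0.1830 × 22.7 = 4.15 L.

4.15 L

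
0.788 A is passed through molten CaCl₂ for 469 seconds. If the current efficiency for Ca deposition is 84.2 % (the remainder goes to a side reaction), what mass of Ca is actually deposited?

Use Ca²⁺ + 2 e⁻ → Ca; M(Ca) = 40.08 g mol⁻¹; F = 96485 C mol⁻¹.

0.0646 g

Q = I·t = 0.7880 × 469.00 = 369.6 C.
n(e⁻) = 369.6/96485 = 0.003830 mol; theoretically n(Ca) = 0.003830/2 = 0.001915 mol, m_theo = 0.07676 g.
At 84.2 % efficiency, m_actual = 0.842 × 0.07676 = 0.0646 g.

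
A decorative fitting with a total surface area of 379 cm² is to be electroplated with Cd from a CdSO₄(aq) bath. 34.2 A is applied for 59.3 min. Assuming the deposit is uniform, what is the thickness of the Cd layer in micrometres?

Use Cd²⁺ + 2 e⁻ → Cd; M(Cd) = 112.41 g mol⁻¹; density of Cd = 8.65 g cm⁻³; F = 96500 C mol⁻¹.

Q = I·t = 34.20 × 3558.0 = 121700 C; n(e⁻) = 1.261 mol.
n(Cd) = n(e⁻)/2 = 0.6305 mol, so m = 0.6305 × 112.41 = 70.87 g.
Volume = m/ρ = 70.87 / 8.65 = 8.193 cm³.
Thickness = V/A = 8.193 / 379 = 0.0216 cm = 216 μm.

216 μm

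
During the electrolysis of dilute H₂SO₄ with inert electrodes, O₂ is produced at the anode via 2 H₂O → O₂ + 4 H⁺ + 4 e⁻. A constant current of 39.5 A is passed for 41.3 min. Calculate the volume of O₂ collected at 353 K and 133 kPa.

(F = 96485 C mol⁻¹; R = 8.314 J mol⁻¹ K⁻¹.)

Q = I·t = 39.50 A × 2478.0 s = 97880 C.
n(e⁻) = Q/F = 97880 / 96485 = 1.014 mol.
4 electrons are transferred per O₂ molecule, so n(O₂) = 1.014 / 4 = 0.2536 mol.
V = nRT/P = (0.2536 × 8.314 × 353) / (133 × 10³ Pa) = 0.00560 m³ = 5.60 L.

5.60 L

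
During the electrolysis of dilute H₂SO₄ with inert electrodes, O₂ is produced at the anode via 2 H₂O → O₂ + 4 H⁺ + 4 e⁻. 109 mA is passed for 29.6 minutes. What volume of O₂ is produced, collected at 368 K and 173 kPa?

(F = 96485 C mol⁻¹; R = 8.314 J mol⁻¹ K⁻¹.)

0.00887 L

Q = I·t = 0.1090 A × 1776.0 s = 193.6 C.
n(e⁻) = Q/F = 193.6 / 96485 = 0.002006 mol.
4 electrons are transferred per O₂ molecule, so n(O₂) = 0.002006 / 4 = 0.0005016 mol.
V = nRT/P = (0.0005016 × 8.314 × 368) / (173 × 10³ Pa) = 8.87 × 10⁻⁶ m³ = 0.00887 L.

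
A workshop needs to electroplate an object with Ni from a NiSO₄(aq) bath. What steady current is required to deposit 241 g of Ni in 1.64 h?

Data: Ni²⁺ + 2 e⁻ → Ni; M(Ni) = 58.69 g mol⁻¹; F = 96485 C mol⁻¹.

n(Ni) = 241 / 58.69 = 4.106 mol.
n(e⁻) = 2 × 4.106 = 8.213 mol.
Q = n(e⁻)·F = 8.213 × 96485 = 792400 C.
I = Q/t = 792400 / 5904.0 s = 134 A.

134 A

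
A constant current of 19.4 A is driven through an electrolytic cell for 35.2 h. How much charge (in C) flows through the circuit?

2.46 × 10⁶ C

Q = I·t = 19.40 A × 126720 s = 2.46 × 10⁶ C.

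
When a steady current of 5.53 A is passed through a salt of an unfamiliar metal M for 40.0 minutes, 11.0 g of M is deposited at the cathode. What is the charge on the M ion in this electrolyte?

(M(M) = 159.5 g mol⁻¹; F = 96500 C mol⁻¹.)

+2

Q = I·t = 5.530 A × 2400.0 s = 13270 C, so n(e⁻) = 13270/96500 = 0.1375 mol.
n(M) deposited = 11.0 / 159.5 = 0.06897 mol.
Electrons per atom = n(e⁻)/n(M) = 0.1375 / 0.06897 = 1.99 ≈ 2, so the ion is M²⁺.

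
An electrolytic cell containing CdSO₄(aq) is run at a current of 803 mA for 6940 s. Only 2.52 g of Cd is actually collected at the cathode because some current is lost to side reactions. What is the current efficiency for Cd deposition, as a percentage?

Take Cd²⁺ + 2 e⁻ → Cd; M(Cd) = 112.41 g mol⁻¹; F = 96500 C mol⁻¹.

Q = I·t = 0.8030 × 6940.0 = 5573 C; n(e⁻) = 5573/96500 = 0.05775 mol.
Theoretical n(Cd) = n(e⁻)/2 = 0.02887 mol, i.e. m_theo = 0.02887 × 112.41 = 3.246 g.
Efficiency = m_actual / m_theo = 2.52 / 3.246 = 77.6 %.

77.6 %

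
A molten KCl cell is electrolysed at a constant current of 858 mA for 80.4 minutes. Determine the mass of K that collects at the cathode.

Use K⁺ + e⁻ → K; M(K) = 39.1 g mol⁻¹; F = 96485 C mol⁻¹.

Q = I·t = 0.8580 A × 4824.0 s = 4139 C.
n(e⁻) = Q/F = 4139 / 96485 = 0.04290 mol.
K⁺ + e⁻ → K, so n(K) = n(e⁻)/1 = 0.04290 mol.
m = n·M = 0.04290 × 39.1 = 1.68 g.

1.68 g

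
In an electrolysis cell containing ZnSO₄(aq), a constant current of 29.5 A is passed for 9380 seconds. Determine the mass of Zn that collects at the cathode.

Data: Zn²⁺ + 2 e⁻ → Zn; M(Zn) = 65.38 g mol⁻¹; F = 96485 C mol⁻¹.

93.8 g

Q = I·t = 29.50 A × 9380.0 s = 276700 C.
n(e⁻) = Q/F = 276700 / 96485 = 2.868 mol.
Zn²⁺ + 2 e⁻ → Zn, so n(Zn) = n(e⁻)/2 = 1.434 mol.
m = n·M = 1.434 × 65.38 = 93.8 g.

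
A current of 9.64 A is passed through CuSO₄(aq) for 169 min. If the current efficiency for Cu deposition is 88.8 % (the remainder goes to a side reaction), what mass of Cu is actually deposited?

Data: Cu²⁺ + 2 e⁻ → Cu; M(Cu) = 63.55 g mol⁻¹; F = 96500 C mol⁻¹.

28.6 g

Q = I·t = 9.640 × 10140 = 97750 C.
n(e⁻) = 97750/96500 = 1.013 mol; theoretically n(Cu) = 1.013/2 = 0.5065 mol, m_theo = 32.19 g.
At 88.8 % efficiency, m_actual = 0.888 × 32.19 = 28.6 g.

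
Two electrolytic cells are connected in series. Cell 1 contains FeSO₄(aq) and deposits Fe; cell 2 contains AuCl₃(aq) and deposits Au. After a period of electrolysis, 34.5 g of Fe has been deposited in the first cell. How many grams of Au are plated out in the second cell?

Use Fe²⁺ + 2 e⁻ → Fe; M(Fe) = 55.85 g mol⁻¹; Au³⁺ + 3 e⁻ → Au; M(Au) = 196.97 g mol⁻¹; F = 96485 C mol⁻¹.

81.1 g

n(Fe) = 34.5 / 55.85 = 0.6177 mol.
Since Fe²⁺ + 2 e⁻ → Fe, n(e⁻) passed = 2 × 0.6177 = 1.235 mol.
Cells in series carry the same charge, so the same 1.235 mol of electrons passes through cell 2.
Au³⁺ + 3 e⁻ → Au, so n(Au) = 1.235 / 3 = 0.4118 mol.
m(Au) = 0.4118 × 196.97 = 81.1 g.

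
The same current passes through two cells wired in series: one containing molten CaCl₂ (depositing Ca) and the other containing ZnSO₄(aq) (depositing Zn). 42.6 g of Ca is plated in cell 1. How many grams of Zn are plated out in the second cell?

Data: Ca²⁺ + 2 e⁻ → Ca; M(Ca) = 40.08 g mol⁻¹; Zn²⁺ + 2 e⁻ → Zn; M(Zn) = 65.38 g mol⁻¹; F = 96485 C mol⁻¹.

n(Ca) = 42.6 / 40.08 = 1.063 mol.
Since Ca²⁺ + 2 e⁻ → Ca, n(e⁻) passed = 2 × 1.063 = 2.126 mol.
Cells in series carry the same charge, so the same 2.126 mol of electrons passes through cell 2.
Zn²⁺ + 2 e⁻ → Zn, so n(Zn) = 2.126 / 2 = 1.063 mol.
m(Zn) = 1.063 × 65.38 = 69.5 g.

69.5 g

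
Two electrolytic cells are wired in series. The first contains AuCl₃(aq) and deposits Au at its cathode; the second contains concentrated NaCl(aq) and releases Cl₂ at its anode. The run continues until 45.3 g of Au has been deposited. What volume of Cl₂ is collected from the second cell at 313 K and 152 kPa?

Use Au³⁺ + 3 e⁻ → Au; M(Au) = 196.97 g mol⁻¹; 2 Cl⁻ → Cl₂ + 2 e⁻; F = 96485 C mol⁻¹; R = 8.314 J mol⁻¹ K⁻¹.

n(Au) = 45.3 / 196.97 = 0.2300 mol, so n(e⁻) = 3 × 0.2300 = 0.6900 mol.
The cells are in series, so the same 0.6900 mol of electrons passes through the second cell.
2 Cl⁻ → Cl₂ + 2 e⁻ — 2 mol e⁻ per mol Cl₂, so n(Cl₂) = 0.6900/2 = 0.3450 mol.
V = nRT/P = (0.3450 × 8.314 × 313) / (152 × 10³) = 0.00591 m³ = 5.91 L.

5.91 L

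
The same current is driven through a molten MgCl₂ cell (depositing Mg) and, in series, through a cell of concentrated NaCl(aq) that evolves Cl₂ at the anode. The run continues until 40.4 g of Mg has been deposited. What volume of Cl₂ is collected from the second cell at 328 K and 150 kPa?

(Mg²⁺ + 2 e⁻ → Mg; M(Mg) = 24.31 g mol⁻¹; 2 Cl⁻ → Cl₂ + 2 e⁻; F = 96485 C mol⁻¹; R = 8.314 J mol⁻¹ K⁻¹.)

30.2 L

n(Mg) = 40.4 / 24.31 = 1.662 mol, so n(e⁻) = 2 × 1.662 = 3.324 mol.
The cells are in series, so the same 3.324 mol of electrons passes through the second cell.
2 Cl⁻ → Cl₂ + 2 e⁻ — 2 mol e⁻ per mol Cl₂, so n(Cl₂) = 3.324/2 = 1.662 mol.
V = nRT/P = (1.662 × 8.314 × 328) / (150 × 10³) = 0.0302 m³ = 30.2 L.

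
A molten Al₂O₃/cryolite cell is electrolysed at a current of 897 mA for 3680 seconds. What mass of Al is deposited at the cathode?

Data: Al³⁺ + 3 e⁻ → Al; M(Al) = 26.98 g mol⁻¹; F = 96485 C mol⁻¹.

0.308 g

Q = I·t = 0.8970 A × 3680.0 s = 3301 C.
n(e⁻) = Q/F = 3301 / 96485 = 0.03421 mol.
Al³⁺ + 3 e⁻ → Al, so n(Al) = n(e⁻)/3 = 0.01140 mol.
m = n·M = 0.01140 × 26.98 = 0.308 g.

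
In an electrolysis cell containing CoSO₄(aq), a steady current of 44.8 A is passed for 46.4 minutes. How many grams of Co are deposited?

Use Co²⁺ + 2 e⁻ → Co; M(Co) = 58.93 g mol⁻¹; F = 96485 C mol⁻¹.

38.1 g

Q = I·t = 44.80 A × 2784.0 s = 124700 C.
n(e⁻) = Q/F = 124700 / 96485 = 1.293 mol.
Co²⁺ + 2 e⁻ → Co, so n(Co) = n(e⁻)/2 = 0.6463 mol.
m = n·M = 0.6463 × 58.93 = 38.1 g.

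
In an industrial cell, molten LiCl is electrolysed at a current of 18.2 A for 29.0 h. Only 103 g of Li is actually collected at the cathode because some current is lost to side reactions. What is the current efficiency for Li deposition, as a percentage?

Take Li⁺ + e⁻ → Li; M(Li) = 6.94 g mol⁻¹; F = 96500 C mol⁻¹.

75.4 %

Q = I·t = 18.20 × 104400 = 1900000 C; n(e⁻) = 1900000/96500 = 19.69 mol.
Theoretical n(Li) = n(e⁻)/1 = 19.69 mol, i.e. m_theo = 19.69 × 6.94 = 136.6 g.
Efficiency = m_actual / m_theo = 103 / 136.6 = 75.4 %.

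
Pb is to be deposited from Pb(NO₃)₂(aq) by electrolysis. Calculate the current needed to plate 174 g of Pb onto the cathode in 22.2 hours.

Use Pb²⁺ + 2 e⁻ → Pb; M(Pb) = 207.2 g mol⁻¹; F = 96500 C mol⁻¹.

n(Pb) = 174 / 207.2 = 0.8398 mol.
n(e⁻) = 2 × 0.8398 = 1.680 mol.
Q = n(e⁻)·F = 1.680 × 96500 = 162100 C.
I = Q/t = 162100 / 79920 s = 2.03 A.

2.03 A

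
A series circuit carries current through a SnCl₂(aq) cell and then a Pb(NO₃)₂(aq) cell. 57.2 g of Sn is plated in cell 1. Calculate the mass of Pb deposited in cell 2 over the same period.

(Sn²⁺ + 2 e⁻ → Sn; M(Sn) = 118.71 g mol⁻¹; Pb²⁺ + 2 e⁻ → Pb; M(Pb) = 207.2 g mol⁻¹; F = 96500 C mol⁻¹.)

n(Sn) = 57.2 / 118.71 = 0.4818 mol.
Since Sn²⁺ + 2 e⁻ → Sn, n(e⁻) passed = 2 × 0.4818 = 0.9637 mol.
Cells in series carry the same charge, so the same 0.9637 mol of electrons passes through cell 2.
Pb²⁺ + 2 e⁻ → Pb, so n(Pb) = 0.9637 / 2 = 0.4818 mol.
m(Pb) = 0.4818 × 207.2 = 99.8 g.

99.8 g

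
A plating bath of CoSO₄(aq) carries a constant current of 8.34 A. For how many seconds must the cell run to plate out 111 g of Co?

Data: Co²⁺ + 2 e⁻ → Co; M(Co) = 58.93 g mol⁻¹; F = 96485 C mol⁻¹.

n(Co) = m/M = 111 / 58.93 = 1.884 mol.
Each Co atom requires 2 electrons, so n(e⁻) = 2 × 1.884 = 3.767 mol.
Q = n(e⁻)·F = 3.767 × 96485 = 363500 C.
t = Q/I = 363500 / 8.340 A = 43580 s.

43600 s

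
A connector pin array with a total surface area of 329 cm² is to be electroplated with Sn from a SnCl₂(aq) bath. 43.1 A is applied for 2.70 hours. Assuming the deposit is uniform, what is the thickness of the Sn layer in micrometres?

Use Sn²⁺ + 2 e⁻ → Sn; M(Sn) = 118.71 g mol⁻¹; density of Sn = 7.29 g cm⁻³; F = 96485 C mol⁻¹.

Q = I·t = 43.10 × 9720.0 = 418900 C; n(e⁻) = 4.342 mol.
n(Sn) = n(e⁻)/2 = 2.171 mol, so m = 2.171 × 118.71 = 257.7 g.
Volume = m/ρ = 257.7 / 7.29 = 35.35 cm³.
Thickness = V/A = 35.35 / 329 = 0.107 cm = 1070 μm.

1070 μm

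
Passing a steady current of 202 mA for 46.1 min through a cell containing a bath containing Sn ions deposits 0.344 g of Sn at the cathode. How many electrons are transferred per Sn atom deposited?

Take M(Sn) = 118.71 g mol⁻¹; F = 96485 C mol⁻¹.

2

Q = I·t = 0.2020 A × 2766.0 s = 558.7 C, so n(e⁻) = 558.7/96485 = 0.005791 mol.
n(Sn) deposited = 0.344 / 118.71 = 0.002898 mol.
Electrons per atom = n(e⁻)/n(Sn) = 0.005791 / 0.002898 = 2.00 ≈ 2, so the ion is Sn²⁺.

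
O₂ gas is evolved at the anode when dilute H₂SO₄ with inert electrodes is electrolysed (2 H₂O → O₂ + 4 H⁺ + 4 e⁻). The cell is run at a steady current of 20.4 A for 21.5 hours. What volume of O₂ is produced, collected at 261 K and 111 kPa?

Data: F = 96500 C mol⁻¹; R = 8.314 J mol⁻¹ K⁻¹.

Q = I·t = 20.40 A × 77400 s = 1579000 C.
n(e⁻) = Q/F = 1579000 / 96500 = 16.36 mol.
4 electrons are transferred per O₂ molecule, so n(O₂) = 16.36 / 4 = 4.091 mol.
V = nRT/P = (4.091 × 8.314 × 261) / (111 × 10³ Pa) = 0.0800 m³ = 80.0 L.

80.0 L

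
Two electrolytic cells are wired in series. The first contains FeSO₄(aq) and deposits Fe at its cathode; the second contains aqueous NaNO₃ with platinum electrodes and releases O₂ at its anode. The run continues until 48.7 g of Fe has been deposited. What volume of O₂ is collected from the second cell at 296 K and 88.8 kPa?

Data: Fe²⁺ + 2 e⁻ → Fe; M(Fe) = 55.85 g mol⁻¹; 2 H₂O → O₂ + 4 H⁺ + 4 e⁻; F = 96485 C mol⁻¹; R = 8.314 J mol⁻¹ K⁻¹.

12.1 L

n(Fe) = 48.7 / 55.85 = 0.8720 mol, so n(e⁻) = 2 × 0.8720 = 1.744 mol.
The cells are in series, so the same 1.744 mol of electrons passes through the second cell.
2 H₂O → O₂ + 4 H⁺ + 4 e⁻ — 4 mol e⁻ per mol O₂, so n(O₂) = 1.744/4 = 0.4360 mol.
V = nRT/P = (0.4360 × 8.314 × 296) / (88.8 × 10³) = 0.0121 m³ = 12.1 L.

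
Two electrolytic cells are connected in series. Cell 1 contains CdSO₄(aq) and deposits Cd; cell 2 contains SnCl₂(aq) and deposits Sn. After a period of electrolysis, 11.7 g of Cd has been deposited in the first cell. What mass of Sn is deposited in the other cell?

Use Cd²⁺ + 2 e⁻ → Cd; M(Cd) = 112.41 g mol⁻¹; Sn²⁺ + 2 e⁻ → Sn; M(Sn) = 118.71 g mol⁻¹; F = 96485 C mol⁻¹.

12.4 g

n(Cd) = 11.7 / 112.41 = 0.1041 mol.
Since Cd²⁺ + 2 e⁻ → Cd, n(e⁻) passed = 2 × 0.1041 = 0.2082 mol.
Cells in series carry the same charge, so the same 0.2082 mol of electrons passes through cell 2.
Sn²⁺ + 2 e⁻ → Sn, so n(Sn) = 0.2082 / 2 = 0.1041 mol.
m(Sn) = 0.1041 × 118.71 = 12.4 g.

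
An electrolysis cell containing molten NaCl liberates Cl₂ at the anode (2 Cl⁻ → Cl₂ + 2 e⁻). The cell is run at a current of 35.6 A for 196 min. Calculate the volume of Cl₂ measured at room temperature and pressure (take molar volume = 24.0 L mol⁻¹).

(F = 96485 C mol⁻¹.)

Q = I·t = 35.60 A × 11760 s = 418700 C.
n(e⁻) = Q/F = 418700 / 96485 = 4.339 mol.
2 electrons are transferred per Cl₂ molecule, so n(Cl₂) = 4.339 / 2 = 2.170 mol.
V = n × V_m = 2.170 × 24.0 = 52.1 L.

52.1 L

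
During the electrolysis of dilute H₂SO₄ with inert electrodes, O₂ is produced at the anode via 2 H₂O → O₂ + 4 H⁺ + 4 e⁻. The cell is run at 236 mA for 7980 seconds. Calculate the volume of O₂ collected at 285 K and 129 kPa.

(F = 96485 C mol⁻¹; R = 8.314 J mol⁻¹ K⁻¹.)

0.0896 L

Q = I·t = 0.2360 A × 7980.0 s = 1883 C.
n(e⁻) = Q/F = 1883 / 96485 = 0.01952 mol.
4 electrons are transferred per O₂ molecule, so n(O₂) = 0.01952 / 4 = 0.004880 mol.
V = nRT/P = (0.004880 × 8.314 × 285) / (129 × 10³ Pa) = 8.96 × 10⁻⁵ m³ = 0.0896 L.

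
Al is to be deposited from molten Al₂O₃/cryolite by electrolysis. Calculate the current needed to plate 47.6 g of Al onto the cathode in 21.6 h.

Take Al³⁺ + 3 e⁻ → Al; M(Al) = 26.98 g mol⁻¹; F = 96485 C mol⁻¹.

6.57 A

n(Al) = 47.6 / 26.98 = 1.764 mol.
n(e⁻) = 3 × 1.764 = 5.293 mol.
Q = n(e⁻)·F = 5.293 × 96485 = 510700 C.
I = Q/t = 510700 / 77760 s = 6.57 A.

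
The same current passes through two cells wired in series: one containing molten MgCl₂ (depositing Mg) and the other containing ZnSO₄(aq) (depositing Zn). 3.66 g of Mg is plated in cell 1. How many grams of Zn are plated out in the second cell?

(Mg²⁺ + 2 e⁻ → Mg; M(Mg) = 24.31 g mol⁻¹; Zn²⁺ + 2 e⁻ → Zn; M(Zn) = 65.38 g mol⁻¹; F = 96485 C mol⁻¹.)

n(Mg) = 3.66 / 24.31 = 0.1506 mol.
Since Mg²⁺ + 2 e⁻ → Mg, n(e⁻) passed = 2 × 0.1506 = 0.3011 mol.
Cells in series carry the same charge, so the same 0.3011 mol of electrons passes through cell 2.
Zn²⁺ + 2 e⁻ → Zn, so n(Zn) = 0.3011 / 2 = 0.1506 mol.
m(Zn) = 0.1506 × 65.38 = 9.84 g.

9.84 g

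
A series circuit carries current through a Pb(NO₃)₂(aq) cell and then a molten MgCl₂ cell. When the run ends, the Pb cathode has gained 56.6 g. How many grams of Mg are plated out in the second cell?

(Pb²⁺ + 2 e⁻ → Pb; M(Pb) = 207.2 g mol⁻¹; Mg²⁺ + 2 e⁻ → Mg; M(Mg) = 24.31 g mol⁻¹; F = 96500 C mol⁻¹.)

6.64 g

n(Pb) = 56.6 / 207.2 = 0.2732 mol.
Since Pb²⁺ + 2 e⁻ → Pb, n(e⁻) passed = 2 × 0.2732 = 0.5463 mol.
Cells in series carry the same charge, so the same 0.5463 mol of electrons passes through cell 2.
Mg²⁺ + 2 e⁻ → Mg, so n(Mg) = 0.5463 / 2 = 0.2732 mol.
m(Mg) = 0.2732 × 24.31 = 6.64 g.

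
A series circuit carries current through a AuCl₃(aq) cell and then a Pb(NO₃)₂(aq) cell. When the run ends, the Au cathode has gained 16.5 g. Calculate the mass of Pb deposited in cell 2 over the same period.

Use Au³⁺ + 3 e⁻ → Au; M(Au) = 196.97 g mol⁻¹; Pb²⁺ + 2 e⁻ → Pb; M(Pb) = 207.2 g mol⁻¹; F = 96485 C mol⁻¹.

n(Au) = 16.5 / 196.97 = 0.08377 mol.
Since Au³⁺ + 3 e⁻ → Au, n(e⁻) passed = 3 × 0.08377 = 0.2513 mol.
Cells in series carry the same charge, so the same 0.2513 mol of electrons passes through cell 2.
Pb²⁺ + 2 e⁻ → Pb, so n(Pb) = 0.2513 / 2 = 0.1257 mol.
m(Pb) = 0.1257 × 207.2 = 26.0 g.

26.0 g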